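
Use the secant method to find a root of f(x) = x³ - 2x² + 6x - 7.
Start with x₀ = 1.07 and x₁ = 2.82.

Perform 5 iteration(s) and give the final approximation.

f(x) = x³ - 2x² + 6x - 7
x₀ = 1.07, x₁ = 2.82

Secant formula: x_{n+1} = x_n - f(x_n)(x_n - x_{n-1})/(f(x_n) - f(x_{n-1}))

Iteration 1:
  f(1.070000) = -1.644757
  f(2.820000) = 16.440968
  x_2 = 2.820000 - 16.440968×(2.820000 - 1.070000)/(16.440968 - (-1.644757))
       = 1.229149
Iteration 2:
  f(2.820000) = 16.440968
  f(1.229149) = -0.789713
  x_3 = 1.229149 - (-0.789713)×(1.229149 - 2.820000)/(-0.789713 - 16.440968)
       = 1.302061
Iteration 3:
  f(1.229149) = -0.789713
  f(1.302061) = -0.370896
  x_4 = 1.302061 - (-0.370896)×(1.302061 - 1.229149)/(-0.370896 - (-0.789713))
       = 1.366630
Iteration 4:
  f(1.302061) = -0.370896
  f(1.366630) = 0.016847
  x_5 = 1.366630 - 0.016847×(1.366630 - 1.302061)/(0.016847 - (-0.370896))
       = 1.363824
Iteration 5:
  f(1.366630) = 0.016847
  f(1.363824) = -0.000352
  x_6 = 1.363824 - (-0.000352)×(1.363824 - 1.366630)/(-0.000352 - 0.016847)
       = 1.363882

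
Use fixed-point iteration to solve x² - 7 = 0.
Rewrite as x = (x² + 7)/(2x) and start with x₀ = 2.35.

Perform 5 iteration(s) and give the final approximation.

Equation: x² - 7 = 0
Fixed-point form: x = (x² + 7)/(2x)
x₀ = 2.35

x_1 = g(2.350000) = 2.664362
x_2 = g(2.664362) = 2.645816
x_3 = g(2.645816) = 2.645751
x_4 = g(2.645751) = 2.645751
x_5 = g(2.645751) = 2.645751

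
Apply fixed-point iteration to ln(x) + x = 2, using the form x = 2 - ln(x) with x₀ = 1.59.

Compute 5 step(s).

Equation: ln(x) + x = 2
Fixed-point form: x = 2 - ln(x)
x₀ = 1.59

x_1 = g(1.590000) = 1.536266
x_2 = g(1.536266) = 1.570645
x_3 = g(1.570645) = 1.548514
x_4 = g(1.548514) = 1.562705
x_5 = g(1.562705) = 1.553582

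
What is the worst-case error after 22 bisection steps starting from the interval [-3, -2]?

Bisection error bound: |error| ≤ (b-a)/2^n
|error| ≤ (-2 - (-3))/2^22 = 1/2^22
|error| ≤ 0.0000002384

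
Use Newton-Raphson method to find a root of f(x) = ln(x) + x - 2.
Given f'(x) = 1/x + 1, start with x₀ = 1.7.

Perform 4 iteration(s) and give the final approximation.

f(x) = ln(x) + x - 2
f'(x) = 1/x + 1
x₀ = 1.7

Newton-Raphson formula: x_{n+1} = x_n - f(x_n)/f'(x_n)

Iteration 1:
  f(1.700000) = 0.230628
  f'(1.700000) = 1.588235
  x_1 = 1.700000 - 0.230628/1.588235 = 1.554790
Iteration 2:
  f(1.554790) = -0.003870
  f'(1.554790) = 1.643174
  x_2 = 1.554790 - (-0.003870)/1.643174 = 1.557145
Iteration 3:
  f(1.557145) = -0.000001
  f'(1.557145) = 1.642201
  x_3 = 1.557145 - (-0.000001)/1.642201 = 1.557146
Iteration 4:
  f(1.557146) = 0.000000
  f'(1.557146) = 1.642201
  x_4 = 1.557146 - 0.000000/1.642201 = 1.557146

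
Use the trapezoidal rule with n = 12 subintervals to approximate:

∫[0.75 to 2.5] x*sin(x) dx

f(x) = x*sin(x)
a = 0.75, b = 2.5, n = 12
h = (b - a)/n = 0.145833

Trapezoidal rule: (h/2)[f(x₀) + 2f(x₁) + 2f(x₂) + ... + f(xₙ)]

x_0 = 0.7500, f(x_0) = 0.511229, coefficient = 1
x_1 = 0.8958, f(x_1) = 0.699404, coefficient = 2
x_2 = 1.0417, f(x_2) = 0.899215, coefficient = 2
x_3 = 1.1875, f(x_3) = 1.101331, coefficient = 2
x_4 = 1.3333, f(x_4) = 1.295917, coefficient = 2
x_5 = 1.4792, f(x_5) = 1.472961, coefficient = 2
x_6 = 1.6250, f(x_6) = 1.622613, coefficient = 2
x_7 = 1.7708, f(x_7) = 1.735522, coefficient = 2
x_8 = 1.9167, f(x_8) = 1.803163, coefficient = 2
x_9 = 2.0625, f(x_9) = 1.818155, coefficient = 2
x_10 = 2.2083, f(x_10) = 1.774538, coefficient = 2
x_11 = 2.3542, f(x_11) = 1.668019, coefficient = 2
x_12 = 2.5000, f(x_12) = 1.496180, coefficient = 1

I ≈ (0.145833/2) × 33.789089 = 2.463788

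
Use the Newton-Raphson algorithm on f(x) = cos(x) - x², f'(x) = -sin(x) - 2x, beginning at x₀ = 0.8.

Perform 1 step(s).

f(x) = cos(x) - x²
f'(x) = -sin(x) - 2x
x₀ = 0.8

Newton-Raphson formula: x_{n+1} = x_n - f(x_n)/f'(x_n)

Iteration 1:
  f(0.800000) = 0.056707
  f'(0.800000) = -2.317356
  x_1 = 0.800000 - 0.056707/(-2.317356) = 0.824470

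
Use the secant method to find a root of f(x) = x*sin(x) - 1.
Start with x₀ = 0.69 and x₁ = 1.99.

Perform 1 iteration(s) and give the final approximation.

f(x) = x*sin(x) - 1
x₀ = 0.69, x₁ = 1.99

Secant formula: x_{n+1} = x_n - f(x_n)(x_n - x_{n-1})/(f(x_n) - f(x_{n-1}))

Iteration 1:
  f(0.690000) = -0.560789
  f(1.990000) = 0.817693
  x_2 = 1.990000 - 0.817693×(1.990000 - 0.690000)/(0.817693 - (-0.560789))
       = 1.218862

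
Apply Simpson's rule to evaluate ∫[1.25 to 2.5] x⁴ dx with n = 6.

f(x) = x⁴
a = 1.25, b = 2.5, n = 6
h = (b - a)/n = 0.208333

Simpson's rule: (h/3)[f(x₀) + 4f(x₁) + 2f(x₂) + ... + f(xₙ)]

x_0 = 1.2500, f(x_0) = 2.441406, coefficient = 1
x_1 = 1.4583, f(x_1) = 4.523006, coefficient = 4
x_2 = 1.6667, f(x_2) = 7.716049, coefficient = 2
x_3 = 1.8750, f(x_3) = 12.359619, coefficient = 4
x_4 = 2.0833, f(x_4) = 18.838011, coefficient = 2
x_5 = 2.2917, f(x_5) = 27.580732, coefficient = 4
x_6 = 2.5000, f(x_6) = 39.062500, coefficient = 1

I ≈ (0.208333/3) × 272.465459 = 18.921212
Exact value: 18.920898
Error: 0.000314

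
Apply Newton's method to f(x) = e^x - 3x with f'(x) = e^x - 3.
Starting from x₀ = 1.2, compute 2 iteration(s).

f(x) = e^x - 3x
f'(x) = e^x - 3
x₀ = 1.2

Newton-Raphson formula: x_{n+1} = x_n - f(x_n)/f'(x_n)

Iteration 1:
  f(1.200000) = -0.279883
  f'(1.200000) = 0.320117
  x_1 = 1.200000 - (-0.279883)/0.320117 = 2.074315
Iteration 2:
  f(2.074315) = 1.736148
  f'(2.074315) = 4.959094
  x_2 = 2.074315 - 1.736148/4.959094 = 1.724221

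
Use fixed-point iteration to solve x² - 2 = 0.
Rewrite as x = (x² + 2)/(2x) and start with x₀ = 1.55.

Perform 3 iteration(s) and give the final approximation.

Equation: x² - 2 = 0
Fixed-point form: x = (x² + 2)/(2x)
x₀ = 1.55

x_1 = g(1.550000) = 1.420161
x_2 = g(1.420161) = 1.414226
x_3 = g(1.414226) = 1.414214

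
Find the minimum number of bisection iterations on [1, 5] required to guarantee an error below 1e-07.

We need (b-a)/2^n ≤ 1e-07
(5 - 1)/2^n ≤ 1e-07
4/2^n ≤ 1e-07
2^n ≥ 40000000
n ≥ log₂(40000000) = 25.25
n ≥ 26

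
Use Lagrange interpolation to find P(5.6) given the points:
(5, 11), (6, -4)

Lagrange interpolation formula:
P(x) = Σ yᵢ × Lᵢ(x)
where Lᵢ(x) = Π_{j≠i} (x - xⱼ)/(xᵢ - xⱼ)

L_0(5.6) = (5.6 - 6)/(5 - 6) = 0.400000
L_1(5.6) = (5.6 - 5)/(6 - 5) = 0.600000

P(5.6) = 11×L_0(5.6) + (-4)×L_1(5.6)
P(5.6) = 2.000000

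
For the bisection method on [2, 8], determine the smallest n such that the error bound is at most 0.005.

We need (b-a)/2^n ≤ 0.005
(8 - 2)/2^n ≤ 0.005
6/2^n ≤ 0.005
2^n ≥ 1200
n ≥ log₂(1200) = 10.23
n ≥ 11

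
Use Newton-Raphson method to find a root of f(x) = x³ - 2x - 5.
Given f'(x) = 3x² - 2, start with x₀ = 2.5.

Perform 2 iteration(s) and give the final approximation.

f(x) = x³ - 2x - 5
f'(x) = 3x² - 2
x₀ = 2.5

Newton-Raphson formula: x_{n+1} = x_n - f(x_n)/f'(x_n)

Iteration 1:
  f(2.500000) = 5.625000
  f'(2.500000) = 16.750000
  x_1 = 2.500000 - 5.625000/16.750000 = 2.164179
Iteration 2:
  f(2.164179) = 0.807945
  f'(2.164179) = 12.051014
  x_2 = 2.164179 - 0.807945/12.051014 = 2.097135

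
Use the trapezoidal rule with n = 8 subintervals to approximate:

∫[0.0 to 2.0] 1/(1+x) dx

f(x) = 1/(1+x)
a = 0.0, b = 2.0, n = 8
h = (b - a)/n = 0.250000

Trapezoidal rule: (h/2)[f(x₀) + 2f(x₁) + 2f(x₂) + ... + f(xₙ)]

x_0 = 0.0000, f(x_0) = 1.000000, coefficient = 1
x_1 = 0.2500, f(x_1) = 0.800000, coefficient = 2
x_2 = 0.5000, f(x_2) = 0.666667, coefficient = 2
x_3 = 0.7500, f(x_3) = 0.571429, coefficient = 2
x_4 = 1.0000, f(x_4) = 0.500000, coefficient = 2
x_5 = 1.2500, f(x_5) = 0.444444, coefficient = 2
x_6 = 1.5000, f(x_6) = 0.400000, coefficient = 2
x_7 = 1.7500, f(x_7) = 0.363636, coefficient = 2
x_8 = 2.0000, f(x_8) = 0.333333, coefficient = 1

I ≈ (0.250000/2) × 8.825685 = 1.103211
Exact value: 1.098612
Error: 0.004598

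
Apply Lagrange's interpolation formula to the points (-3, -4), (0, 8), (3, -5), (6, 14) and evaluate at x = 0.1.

Lagrange interpolation formula:
P(x) = Σ yᵢ × Lᵢ(x)
where Lᵢ(x) = Π_{j≠i} (x - xⱼ)/(xᵢ - xⱼ)

L_0(0.1) = (0.1 - 0)/(-3 - 0) × (0.1 - 3)/(-3 - 3) × (0.1 - 6)/(-3 - 6) = -0.010562
L_1(0.1) = (0.1 - (-3))/(0 - (-3)) × (0.1 - 3)/(0 - 3) × (0.1 - 6)/(0 - 6) = 0.982241
L_2(0.1) = (0.1 - (-3))/(3 - (-3)) × (0.1 - 0)/(3 - 0) × (0.1 - 6)/(3 - 6) = 0.033870
L_3(0.1) = (0.1 - (-3))/(6 - (-3)) × (0.1 - 0)/(6 - 0) × (0.1 - 3)/(6 - 3) = -0.005549

P(0.1) = (-4)×L_0(0.1) + 8×L_1(0.1) + (-5)×L_2(0.1) + 14×L_3(0.1)
P(0.1) = 7.653130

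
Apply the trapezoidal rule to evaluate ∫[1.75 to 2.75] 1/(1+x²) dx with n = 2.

f(x) = 1/(1+x²)
a = 1.75, b = 2.75, n = 2
h = (b - a)/n = 0.500000

Trapezoidal rule: (h/2)[f(x₀) + 2f(x₁) + 2f(x₂) + ... + f(xₙ)]

x_0 = 1.7500, f(x_0) = 0.246154, coefficient = 1
x_1 = 2.2500, f(x_1) = 0.164948, coefficient = 2
x_2 = 2.7500, f(x_2) = 0.116788, coefficient = 1

I ≈ (0.500000/2) × 0.692839 = 0.173210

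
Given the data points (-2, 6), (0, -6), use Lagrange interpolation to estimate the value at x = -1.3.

Lagrange interpolation formula:
P(x) = Σ yᵢ × Lᵢ(x)
where Lᵢ(x) = Π_{j≠i} (x - xⱼ)/(xᵢ - xⱼ)

L_0(-1.3) = (-1.3 - 0)/(-2 - 0) = 0.650000
L_1(-1.3) = (-1.3 - (-2))/(0 - (-2)) = 0.350000

P(-1.3) = 6×L_0(-1.3) + (-6)×L_1(-1.3)
P(-1.3) = 1.800000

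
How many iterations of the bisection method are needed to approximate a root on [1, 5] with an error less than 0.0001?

We need (b-a)/2^n ≤ 0.0001
(5 - 1)/2^n ≤ 0.0001
4/2^n ≤ 0.0001
2^n ≥ 40000
n ≥ log₂(40000) = 15.29
n ≥ 16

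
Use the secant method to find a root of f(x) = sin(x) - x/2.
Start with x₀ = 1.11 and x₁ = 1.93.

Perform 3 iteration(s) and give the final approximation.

f(x) = sin(x) - x/2
x₀ = 1.11, x₁ = 1.93

Secant formula: x_{n+1} = x_n - f(x_n)(x_n - x_{n-1})/(f(x_n) - f(x_{n-1}))

Iteration 1:
  f(1.110000) = 0.340699
  f(1.930000) = -0.028823
  x_2 = 1.930000 - (-0.028823)×(1.930000 - 1.110000)/(-0.028823 - 0.340699)
       = 1.866039
Iteration 2:
  f(1.930000) = -0.028823
  f(1.866039) = 0.023712
  x_3 = 1.866039 - 0.023712×(1.866039 - 1.930000)/(0.023712 - (-0.028823))
       = 1.894908
Iteration 3:
  f(1.866039) = 0.023712
  f(1.894908) = 0.000480
  x_4 = 1.894908 - 0.000480×(1.894908 - 1.866039)/(0.000480 - 0.023712)
       = 1.895504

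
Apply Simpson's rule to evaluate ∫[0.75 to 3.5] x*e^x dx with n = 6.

f(x) = x*e^x
a = 0.75, b = 3.5, n = 6
h = (b - a)/n = 0.458333

Simpson's rule: (h/3)[f(x₀) + 4f(x₁) + 2f(x₂) + ... + f(xₙ)]

x_0 = 0.7500, f(x_0) = 1.587750, coefficient = 1
x_1 = 1.2083, f(x_1) = 4.045379, coefficient = 4
x_2 = 1.6667, f(x_2) = 8.824150, coefficient = 2
x_3 = 2.1250, f(x_3) = 17.792407, coefficient = 4
x_4 = 2.5833, f(x_4) = 34.206439, coefficient = 2
x_5 = 3.0417, f(x_5) = 63.692848, coefficient = 4
x_6 = 3.5000, f(x_6) = 115.904082, coefficient = 1

I ≈ (0.458333/3) × 545.675547 = 83.367097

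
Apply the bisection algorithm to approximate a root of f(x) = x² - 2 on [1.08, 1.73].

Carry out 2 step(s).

f(x) = x² - 2
Initial interval: [1.08, 1.73]

Iteration 1:
  c_1 = (1.080000 + 1.730000)/2 = 1.405000
  f(c_1) = f(1.405000) = -0.025975
  f(a) × f(c) ≥ 0, new interval: [1.405000, 1.730000]
Iteration 2:
  c_2 = (1.405000 + 1.730000)/2 = 1.567500
  f(c_2) = f(1.567500) = 0.457056
  f(a) × f(c) < 0, new interval: [1.405000, 1.567500]

After 2 iteration(s), the approximation is c_2 = 1.567500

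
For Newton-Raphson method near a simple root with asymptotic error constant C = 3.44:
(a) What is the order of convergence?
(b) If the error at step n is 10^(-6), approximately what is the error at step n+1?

(a) Newton-Raphson has quadratic (order 2) convergence near simple roots.
    This means |e_{n+1}| ≈ C|e_n|².

(b) With |e_n| = 10^(-6) and C = 3.44:
    |e_{n+1}| ≈ 3.44 × (10^(-6))² = 3.44 × 10^(-12)

(a) 2 (quadratic); (b) |e_{n+1}| ≈ 3.440e-12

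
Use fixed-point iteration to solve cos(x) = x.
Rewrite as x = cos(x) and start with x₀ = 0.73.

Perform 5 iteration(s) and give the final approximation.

Equation: cos(x) = x
Fixed-point form: x = cos(x)
x₀ = 0.73

x_1 = g(0.730000) = 0.745174
x_2 = g(0.745174) = 0.734970
x_3 = g(0.734970) = 0.741851
x_4 = g(0.741851) = 0.737219
x_5 = g(0.737219) = 0.740341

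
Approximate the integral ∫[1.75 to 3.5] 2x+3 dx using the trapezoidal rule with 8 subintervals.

f(x) = 2x+3
a = 1.75, b = 3.5, n = 8
h = (b - a)/n = 0.218750

Trapezoidal rule: (h/2)[f(x₀) + 2f(x₁) + 2f(x₂) + ... + f(xₙ)]

x_0 = 1.7500, f(x_0) = 6.500000, coefficient = 1
x_1 = 1.9688, f(x_1) = 6.937500, coefficient = 2
x_2 = 2.1875, f(x_2) = 7.375000, coefficient = 2
x_3 = 2.4062, f(x_3) = 7.812500, coefficient = 2
x_4 = 2.6250, f(x_4) = 8.250000, coefficient = 2
x_5 = 2.8438, f(x_5) = 8.687500, coefficient = 2
x_6 = 3.0625, f(x_6) = 9.125000, coefficient = 2
x_7 = 3.2812, f(x_7) = 9.562500, coefficient = 2
x_8 = 3.5000, f(x_8) = 10.000000, coefficient = 1

I ≈ (0.218750/2) × 132.000000 = 14.437500
Exact value: 14.437500
Error: 0.000000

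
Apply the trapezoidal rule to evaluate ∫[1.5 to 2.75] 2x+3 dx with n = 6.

f(x) = 2x+3
a = 1.5, b = 2.75, n = 6
h = (b - a)/n = 0.208333

Trapezoidal rule: (h/2)[f(x₀) + 2f(x₁) + 2f(x₂) + ... + f(xₙ)]

x_0 = 1.5000, f(x_0) = 6.000000, coefficient = 1
x_1 = 1.7083, f(x_1) = 6.416667, coefficient = 2
x_2 = 1.9167, f(x_2) = 6.833333, coefficient = 2
x_3 = 2.1250, f(x_3) = 7.250000, coefficient = 2
x_4 = 2.3333, f(x_4) = 7.666667, coefficient = 2
x_5 = 2.5417, f(x_5) = 8.083333, coefficient = 2
x_6 = 2.7500, f(x_6) = 8.500000, coefficient = 1

I ≈ (0.208333/2) × 87.000000 = 9.062500
Exact value: 9.062500
Error: 0.000000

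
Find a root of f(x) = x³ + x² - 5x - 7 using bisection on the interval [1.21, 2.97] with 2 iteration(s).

f(x) = x³ + x² - 5x - 7
Initial interval: [1.21, 2.97]

Iteration 1:
  c_1 = (1.210000 + 2.970000)/2 = 2.090000
  f(c_1) = f(2.090000) = -3.952571
  f(a) × f(c) ≥ 0, new interval: [2.090000, 2.970000]
Iteration 2:
  c_2 = (2.090000 + 2.970000)/2 = 2.530000
  f(c_2) = f(2.530000) = 2.945177
  f(a) × f(c) < 0, new interval: [2.090000, 2.530000]

After 2 iteration(s), the approximation is c_2 = 2.530000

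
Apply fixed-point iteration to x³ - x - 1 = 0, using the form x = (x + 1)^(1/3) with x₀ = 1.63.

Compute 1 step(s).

Equation: x³ - x - 1 = 0
Fixed-point form: x = (x + 1)^(1/3)
x₀ = 1.63

x_1 = g(1.630000) = 1.380337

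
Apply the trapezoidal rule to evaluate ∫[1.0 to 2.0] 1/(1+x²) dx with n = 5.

f(x) = 1/(1+x²)
a = 1.0, b = 2.0, n = 5
h = (b - a)/n = 0.200000

Trapezoidal rule: (h/2)[f(x₀) + 2f(x₁) + 2f(x₂) + ... + f(xₙ)]

x_0 = 1.0000, f(x_0) = 0.500000, coefficient = 1
x_1 = 1.2000, f(x_1) = 0.409836, coefficient = 2
x_2 = 1.4000, f(x_2) = 0.337838, coefficient = 2
x_3 = 1.6000, f(x_3) = 0.280899, coefficient = 2
x_4 = 1.8000, f(x_4) = 0.235849, coefficient = 2
x_5 = 2.0000, f(x_5) = 0.200000, coefficient = 1

I ≈ (0.200000/2) × 3.228844 = 0.322884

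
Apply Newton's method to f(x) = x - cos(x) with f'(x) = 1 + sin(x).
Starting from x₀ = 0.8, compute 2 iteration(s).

f(x) = x - cos(x)
f'(x) = 1 + sin(x)
x₀ = 0.8

Newton-Raphson formula: x_{n+1} = x_n - f(x_n)/f'(x_n)

Iteration 1:
  f(0.800000) = 0.103293
  f'(0.800000) = 1.717356
  x_1 = 0.800000 - 0.103293/1.717356 = 0.739853
Iteration 2:
  f(0.739853) = 0.001286
  f'(0.739853) = 1.674180
  x_2 = 0.739853 - 0.001286/1.674180 = 0.739085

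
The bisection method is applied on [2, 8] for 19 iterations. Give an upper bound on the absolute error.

Bisection error bound: |error| ≤ (b-a)/2^n
|error| ≤ (8 - 2)/2^19 = 6/2^19
|error| ≤ 0.0000114441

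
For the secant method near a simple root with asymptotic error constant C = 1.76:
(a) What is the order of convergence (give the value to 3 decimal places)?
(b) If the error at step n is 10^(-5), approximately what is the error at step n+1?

(a) Secant method has superlinear convergence with order φ = (1+√5)/2 ≈ 1.618.
    This means |e_{n+1}| ≈ C|e_n|^1.618.

(b) With |e_n| = 10^(-5) and C = 1.76:
    |e_{n+1}| ≈ 1.76 × (10^(-5))^1.618 = 1.76 × 10^(-8.09)

(a) ≈ 1.618 (golden ratio); (b) |e_{n+1}| ≈ 1.430e-08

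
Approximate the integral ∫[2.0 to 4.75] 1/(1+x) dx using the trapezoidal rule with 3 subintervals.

f(x) = 1/(1+x)
a = 2.0, b = 4.75, n = 3
h = (b - a)/n = 0.916667

Trapezoidal rule: (h/2)[f(x₀) + 2f(x₁) + 2f(x₂) + ... + f(xₙ)]

x_0 = 2.0000, f(x_0) = 0.333333, coefficient = 1
x_1 = 2.9167, f(x_1) = 0.255319, coefficient = 2
x_2 = 3.8333, f(x_2) = 0.206897, coefficient = 2
x_3 = 4.7500, f(x_3) = 0.173913, coefficient = 1

I ≈ (0.916667/2) × 1.431678 = 0.656186
Exact value: 0.650588
Error: 0.005598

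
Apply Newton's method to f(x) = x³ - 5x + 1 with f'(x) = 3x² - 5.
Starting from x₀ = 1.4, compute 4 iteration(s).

f(x) = x³ - 5x + 1
f'(x) = 3x² - 5
x₀ = 1.4

Newton-Raphson formula: x_{n+1} = x_n - f(x_n)/f'(x_n)

Iteration 1:
  f(1.400000) = -3.256000
  f'(1.400000) = 0.880000
  x_1 = 1.400000 - (-3.256000)/0.880000 = 5.100000
Iteration 2:
  f(5.100000) = 108.151000
  f'(5.100000) = 73.030000
  x_2 = 5.100000 - 108.151000/73.030000 = 3.619088
Iteration 3:
  f(3.619088) = 30.306645
  f'(3.619088) = 34.293395
  x_3 = 3.619088 - 30.306645/34.293395 = 2.735342
Iteration 4:
  f(2.735342) = 7.789385
  f'(2.735342) = 17.446291
  x_4 = 2.735342 - 7.789385/17.446291 = 2.288864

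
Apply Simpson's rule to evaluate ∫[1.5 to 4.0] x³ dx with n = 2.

f(x) = x³
a = 1.5, b = 4.0, n = 2
h = (b - a)/n = 1.250000

Simpson's rule: (h/3)[f(x₀) + 4f(x₁) + 2f(x₂) + ... + f(xₙ)]

x_0 = 1.5000, f(x_0) = 3.375000, coefficient = 1
x_1 = 2.7500, f(x_1) = 20.796875, coefficient = 4
x_2 = 4.0000, f(x_2) = 64.000000, coefficient = 1

I ≈ (1.250000/3) × 150.562500 = 62.734375
Exact value: 62.734375
Error: 0.000000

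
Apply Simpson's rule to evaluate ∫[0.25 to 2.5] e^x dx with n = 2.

f(x) = e^x
a = 0.25, b = 2.5, n = 2
h = (b - a)/n = 1.125000

Simpson's rule: (h/3)[f(x₀) + 4f(x₁) + 2f(x₂) + ... + f(xₙ)]

x_0 = 0.2500, f(x_0) = 1.284025, coefficient = 1
x_1 = 1.3750, f(x_1) = 3.955077, coefficient = 4
x_2 = 2.5000, f(x_2) = 12.182494, coefficient = 1

I ≈ (1.125000/3) × 29.286826 = 10.982560
Exact value: 10.898469
Error: 0.084091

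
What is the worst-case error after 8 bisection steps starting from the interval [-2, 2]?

Bisection error bound: |error| ≤ (b-a)/2^n
|error| ≤ (2 - (-2))/2^8 = 4/2^8
|error| ≤ 0.0156250000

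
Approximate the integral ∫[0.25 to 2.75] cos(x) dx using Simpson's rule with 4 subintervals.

f(x) = cos(x)
a = 0.25, b = 2.75, n = 4
h = (b - a)/n = 0.625000

Simpson's rule: (h/3)[f(x₀) + 4f(x₁) + 2f(x₂) + ... + f(xₙ)]

x_0 = 0.2500, f(x_0) = 0.968912, coefficient = 1
x_1 = 0.8750, f(x_1) = 0.640997, coefficient = 4
x_2 = 1.5000, f(x_2) = 0.070737, coefficient = 2
x_3 = 2.1250, f(x_3) = -0.526266, coefficient = 4
x_4 = 2.7500, f(x_4) = -0.924302, coefficient = 1

I ≈ (0.625000/3) × 0.645007 = 0.134376
Exact value: 0.134257
Error: 0.000119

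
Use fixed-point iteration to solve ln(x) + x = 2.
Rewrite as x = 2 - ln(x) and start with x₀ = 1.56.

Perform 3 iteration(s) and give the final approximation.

Equation: ln(x) + x = 2
Fixed-point form: x = 2 - ln(x)
x₀ = 1.56

x_1 = g(1.560000) = 1.555314
x_2 = g(1.555314) = 1.558322
x_3 = g(1.558322) = 1.556390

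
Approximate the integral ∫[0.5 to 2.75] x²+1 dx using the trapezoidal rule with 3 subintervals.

f(x) = x²+1
a = 0.5, b = 2.75, n = 3
h = (b - a)/n = 0.750000

Trapezoidal rule: (h/2)[f(x₀) + 2f(x₁) + 2f(x₂) + ... + f(xₙ)]

x_0 = 0.5000, f(x_0) = 1.250000, coefficient = 1
x_1 = 1.2500, f(x_1) = 2.562500, coefficient = 2
x_2 = 2.0000, f(x_2) = 5.000000, coefficient = 2
x_3 = 2.7500, f(x_3) = 8.562500, coefficient = 1

I ≈ (0.750000/2) × 24.937500 = 9.351562
Exact value: 9.140625
Error: 0.210937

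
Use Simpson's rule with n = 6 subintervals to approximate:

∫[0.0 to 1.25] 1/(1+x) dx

f(x) = 1/(1+x)
a = 0.0, b = 1.25, n = 6
h = (b - a)/n = 0.208333

Simpson's rule: (h/3)[f(x₀) + 4f(x₁) + 2f(x₂) + ... + f(xₙ)]

x_0 = 0.0000, f(x_0) = 1.000000, coefficient = 1
x_1 = 0.2083, f(x_1) = 0.827586, coefficient = 4
x_2 = 0.4167, f(x_2) = 0.705882, coefficient = 2
x_3 = 0.6250, f(x_3) = 0.615385, coefficient = 4
x_4 = 0.8333, f(x_4) = 0.545455, coefficient = 2
x_5 = 1.0417, f(x_5) = 0.489796, coefficient = 4
x_6 = 1.2500, f(x_6) = 0.444444, coefficient = 1

I ≈ (0.208333/3) × 11.678185 = 0.810985
Exact value: 0.810930
Error: 0.000055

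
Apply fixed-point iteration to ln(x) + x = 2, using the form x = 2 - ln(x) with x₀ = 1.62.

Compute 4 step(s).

Equation: ln(x) + x = 2
Fixed-point form: x = 2 - ln(x)
x₀ = 1.62

x_1 = g(1.620000) = 1.517574
x_2 = g(1.517574) = 1.582887
x_3 = g(1.582887) = 1.540750
x_4 = g(1.540750) = 1.567731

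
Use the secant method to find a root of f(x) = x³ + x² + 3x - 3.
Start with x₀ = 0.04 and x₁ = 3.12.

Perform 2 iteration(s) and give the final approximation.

f(x) = x³ + x² + 3x - 3
x₀ = 0.04, x₁ = 3.12

Secant formula: x_{n+1} = x_n - f(x_n)(x_n - x_{n-1})/(f(x_n) - f(x_{n-1}))

Iteration 1:
  f(0.040000) = -2.878336
  f(3.120000) = 46.465728
  x_2 = 3.120000 - 46.465728×(3.120000 - 0.040000)/(46.465728 - (-2.878336))
       = 0.219662
Iteration 2:
  f(3.120000) = 46.465728
  f(0.219662) = -2.282162
  x_3 = 0.219662 - (-2.282162)×(0.219662 - 3.120000)/(-2.282162 - 46.465728)
       = 0.355444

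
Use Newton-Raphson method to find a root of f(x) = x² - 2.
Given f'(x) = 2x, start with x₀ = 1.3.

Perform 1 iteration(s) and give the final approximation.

f(x) = x² - 2
f'(x) = 2x
x₀ = 1.3

Newton-Raphson formula: x_{n+1} = x_n - f(x_n)/f'(x_n)

Iteration 1:
  f(1.300000) = -0.310000
  f'(1.300000) = 2.600000
  x_1 = 1.300000 - (-0.310000)/2.600000 = 1.419231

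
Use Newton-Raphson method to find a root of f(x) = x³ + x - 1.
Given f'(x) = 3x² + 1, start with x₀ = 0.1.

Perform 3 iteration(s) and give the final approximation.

f(x) = x³ + x - 1
f'(x) = 3x² + 1
x₀ = 0.1

Newton-Raphson formula: x_{n+1} = x_n - f(x_n)/f'(x_n)

Iteration 1:
  f(0.100000) = -0.899000
  f'(0.100000) = 1.030000
  x_1 = 0.100000 - (-0.899000)/1.030000 = 0.972816
Iteration 2:
  f(0.972816) = 0.893459
  f'(0.972816) = 3.839110
  x_2 = 0.972816 - 0.893459/3.839110 = 0.740090
Iteration 3:
  f(0.740090) = 0.145462
  f'(0.740090) = 2.643200
  x_3 = 0.740090 - 0.145462/2.643200 = 0.685058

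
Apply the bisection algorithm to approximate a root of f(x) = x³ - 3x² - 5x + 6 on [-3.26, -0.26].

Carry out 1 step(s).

f(x) = x³ - 3x² - 5x + 6
Initial interval: [-3.26, -0.26]

Iteration 1:
  c_1 = (-3.260000 + (-0.260000))/2 = -1.760000
  f(c_1) = f(-1.760000) = 0.055424
  f(a) × f(c) < 0, new interval: [-3.260000, -1.760000]

After 1 iteration(s), the approximation is c_1 = -1.760000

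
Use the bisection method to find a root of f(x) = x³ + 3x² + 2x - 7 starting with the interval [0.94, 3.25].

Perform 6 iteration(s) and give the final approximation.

f(x) = x³ + 3x² + 2x - 7
Initial interval: [0.94, 3.25]

Iteration 1:
  c_1 = (0.940000 + 3.250000)/2 = 2.095000
  f(c_1) = f(2.095000) = 19.552082
  f(a) × f(c) < 0, new interval: [0.940000, 2.095000]
Iteration 2:
  c_2 = (0.940000 + 2.095000)/2 = 1.517500
  f(c_2) = f(1.517500) = 6.437927
  f(a) × f(c) < 0, new interval: [0.940000, 1.517500]
Iteration 3:
  c_3 = (0.940000 + 1.517500)/2 = 1.228750
  f(c_3) = f(1.228750) = 1.842179
  f(a) × f(c) < 0, new interval: [0.940000, 1.228750]
Iteration 4:
  c_4 = (0.940000 + 1.228750)/2 = 1.084375
  f(c_4) = f(1.084375) = -0.028559
  f(a) × f(c) ≥ 0, new interval: [1.084375, 1.228750]
Iteration 5:
  c_5 = (1.084375 + 1.228750)/2 = 1.156562
  f(c_5) = f(1.156562) = 0.873096
  f(a) × f(c) < 0, new interval: [1.084375, 1.156562]
Iteration 6:
  c_6 = (1.084375 + 1.156562)/2 = 1.120469
  f(c_6) = f(1.120469) = 0.413981
  f(a) × f(c) < 0, new interval: [1.084375, 1.120469]

After 6 iteration(s), the approximation is c_6 = 1.120469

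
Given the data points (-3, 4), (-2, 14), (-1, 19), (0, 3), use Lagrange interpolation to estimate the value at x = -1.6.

Lagrange interpolation formula:
P(x) = Σ yᵢ × Lᵢ(x)
where Lᵢ(x) = Π_{j≠i} (x - xⱼ)/(xᵢ - xⱼ)

L_0(-1.6) = (-1.6 - (-2))/(-3 - (-2)) × (-1.6 - (-1))/(-3 - (-1)) × (-1.6 - 0)/(-3 - 0) = -0.064000
L_1(-1.6) = (-1.6 - (-3))/(-2 - (-3)) × (-1.6 - (-1))/(-2 - (-1)) × (-1.6 - 0)/(-2 - 0) = 0.672000
L_2(-1.6) = (-1.6 - (-3))/(-1 - (-3)) × (-1.6 - (-2))/(-1 - (-2)) × (-1.6 - 0)/(-1 - 0) = 0.448000
L_3(-1.6) = (-1.6 - (-3))/(0 - (-3)) × (-1.6 - (-2))/(0 - (-2)) × (-1.6 - (-1))/(0 - (-1)) = -0.056000

P(-1.6) = 4×L_0(-1.6) + 14×L_1(-1.6) + 19×L_2(-1.6) + 3×L_3(-1.6)
P(-1.6) = 17.496000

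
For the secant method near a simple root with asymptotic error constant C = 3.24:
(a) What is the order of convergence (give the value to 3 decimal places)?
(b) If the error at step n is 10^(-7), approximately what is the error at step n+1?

(a) Secant method has superlinear convergence with order φ = (1+√5)/2 ≈ 1.618.
    This means |e_{n+1}| ≈ C|e_n|^1.618.

(b) With |e_n| = 10^(-7) and C = 3.24:
    |e_{n+1}| ≈ 3.24 × (10^(-7))^1.618 = 3.24 × 10^(-11.33)

(a) ≈ 1.618 (golden ratio); (b) |e_{n+1}| ≈ 1.529e-11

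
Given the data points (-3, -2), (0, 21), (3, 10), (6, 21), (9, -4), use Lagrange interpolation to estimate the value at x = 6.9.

Lagrange interpolation formula:
P(x) = Σ yᵢ × Lᵢ(x)
where Lᵢ(x) = Π_{j≠i} (x - xⱼ)/(xᵢ - xⱼ)

L_0(6.9) = (6.9 - 0)/(-3 - 0) × (6.9 - 3)/(-3 - 3) × (6.9 - 6)/(-3 - 6) × (6.9 - 9)/(-3 - 9) = -0.026163
L_1(6.9) = (6.9 - (-3))/(0 - (-3)) × (6.9 - 3)/(0 - 3) × (6.9 - 6)/(0 - 6) × (6.9 - 9)/(0 - 9) = 0.150150
L_2(6.9) = (6.9 - (-3))/(3 - (-3)) × (6.9 - 0)/(3 - 0) × (6.9 - 6)/(3 - 6) × (6.9 - 9)/(3 - 9) = -0.398475
L_3(6.9) = (6.9 - (-3))/(6 - (-3)) × (6.9 - 0)/(6 - 0) × (6.9 - 3)/(6 - 3) × (6.9 - 9)/(6 - 9) = 1.151150
L_4(6.9) = (6.9 - (-3))/(9 - (-3)) × (6.9 - 0)/(9 - 0) × (6.9 - 3)/(9 - 3) × (6.9 - 6)/(9 - 6) = 0.123338

P(6.9) = (-2)×L_0(6.9) + 21×L_1(6.9) + 10×L_2(6.9) + 21×L_3(6.9) + (-4)×L_4(6.9)
P(6.9) = 22.901525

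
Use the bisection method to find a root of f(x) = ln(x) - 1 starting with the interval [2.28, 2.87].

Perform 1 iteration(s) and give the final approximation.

f(x) = ln(x) - 1
Initial interval: [2.28, 2.87]

Iteration 1:
  c_1 = (2.280000 + 2.870000)/2 = 2.575000
  f(c_1) = f(2.575000) = -0.054150
  f(a) × f(c) ≥ 0, new interval: [2.575000, 2.870000]

After 1 iteration(s), the approximation is c_1 = 2.575000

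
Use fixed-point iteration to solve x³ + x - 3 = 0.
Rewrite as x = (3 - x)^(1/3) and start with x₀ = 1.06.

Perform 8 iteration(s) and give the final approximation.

Equation: x³ + x - 3 = 0
Fixed-point form: x = (3 - x)^(1/3)
x₀ = 1.06

x_1 = g(1.060000) = 1.247194
x_2 = g(1.247194) = 1.205715
x_3 = g(1.205715) = 1.215152
x_4 = g(1.215152) = 1.213018
x_5 = g(1.213018) = 1.213501
x_6 = g(1.213501) = 1.213391
x_7 = g(1.213391) = 1.213416
x_8 = g(1.213416) = 1.213411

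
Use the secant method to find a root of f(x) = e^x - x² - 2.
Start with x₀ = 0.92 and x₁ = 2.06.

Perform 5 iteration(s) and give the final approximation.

f(x) = e^x - x² - 2
x₀ = 0.92, x₁ = 2.06

Secant formula: x_{n+1} = x_n - f(x_n)(x_n - x_{n-1})/(f(x_n) - f(x_{n-1}))

Iteration 1:
  f(0.920000) = -0.337110
  f(2.060000) = 1.602370
  x_2 = 2.060000 - 1.602370×(2.060000 - 0.920000)/(1.602370 - (-0.337110))
       = 1.118149
Iteration 2:
  f(2.060000) = 1.602370
  f(1.118149) = -0.191071
  x_3 = 1.118149 - (-0.191071)×(1.118149 - 2.060000)/(-0.191071 - 1.602370)
       = 1.218492
Iteration 3:
  f(1.118149) = -0.191071
  f(1.218492) = -0.102639
  x_4 = 1.218492 - (-0.102639)×(1.218492 - 1.118149)/(-0.102639 - (-0.191071))
       = 1.334956
Iteration 4:
  f(1.218492) = -0.102639
  f(1.334956) = 0.017721
  x_5 = 1.334956 - 0.017721×(1.334956 - 1.218492)/(0.017721 - (-0.102639))
       = 1.317808
Iteration 5:
  f(1.334956) = 0.017721
  f(1.317808) = -0.001393
  x_6 = 1.317808 - (-0.001393)×(1.317808 - 1.334956)/(-0.001393 - 0.017721)
       = 1.319058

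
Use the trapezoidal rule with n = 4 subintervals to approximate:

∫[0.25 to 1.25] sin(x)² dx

f(x) = sin(x)²
a = 0.25, b = 1.25, n = 4
h = (b - a)/n = 0.250000

Trapezoidal rule: (h/2)[f(x₀) + 2f(x₁) + 2f(x₂) + ... + f(xₙ)]

x_0 = 0.2500, f(x_0) = 0.061209, coefficient = 1
x_1 = 0.5000, f(x_1) = 0.229849, coefficient = 2
x_2 = 0.7500, f(x_2) = 0.464631, coefficient = 2
x_3 = 1.0000, f(x_3) = 0.708073, coefficient = 2
x_4 = 1.2500, f(x_4) = 0.900572, coefficient = 1

I ≈ (0.250000/2) × 3.766888 = 0.470861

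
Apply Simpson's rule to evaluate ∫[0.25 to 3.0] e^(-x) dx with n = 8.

f(x) = e^(-x)
a = 0.25, b = 3.0, n = 8
h = (b - a)/n = 0.343750

Simpson's rule: (h/3)[f(x₀) + 4f(x₁) + 2f(x₂) + ... + f(xₙ)]

x_0 = 0.2500, f(x_0) = 0.778801, coefficient = 1
x_1 = 0.5938, f(x_1) = 0.552252, coefficient = 4
x_2 = 0.9375, f(x_2) = 0.391606, coefficient = 2
x_3 = 1.2812, f(x_3) = 0.277690, coefficient = 4
x_4 = 1.6250, f(x_4) = 0.196912, coefficient = 2
x_5 = 1.9688, f(x_5) = 0.139631, coefficient = 4
x_6 = 2.3125, f(x_6) = 0.099013, coefficient = 2
x_7 = 2.6562, f(x_7) = 0.070211, coefficient = 4
x_8 = 3.0000, f(x_8) = 0.049787, coefficient = 1

I ≈ (0.343750/3) × 6.362788 = 0.729069
Exact value: 0.729014
Error: 0.000056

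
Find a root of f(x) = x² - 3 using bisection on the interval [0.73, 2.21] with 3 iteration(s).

f(x) = x² - 3
Initial interval: [0.73, 2.21]

Iteration 1:
  c_1 = (0.730000 + 2.210000)/2 = 1.470000
  f(c_1) = f(1.470000) = -0.839100
  f(a) × f(c) ≥ 0, new interval: [1.470000, 2.210000]
Iteration 2:
  c_2 = (1.470000 + 2.210000)/2 = 1.840000
  f(c_2) = f(1.840000) = 0.385600
  f(a) × f(c) < 0, new interval: [1.470000, 1.840000]
Iteration 3:
  c_3 = (1.470000 + 1.840000)/2 = 1.655000
  f(c_3) = f(1.655000) = -0.260975
  f(a) × f(c) ≥ 0, new interval: [1.655000, 1.840000]

After 3 iteration(s), the approximation is c_3 = 1.655000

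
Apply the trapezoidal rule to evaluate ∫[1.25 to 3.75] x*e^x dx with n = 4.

f(x) = x*e^x
a = 1.25, b = 3.75, n = 4
h = (b - a)/n = 0.625000

Trapezoidal rule: (h/2)[f(x₀) + 2f(x₁) + 2f(x₂) + ... + f(xₙ)]

x_0 = 1.2500, f(x_0) = 4.362929, coefficient = 1
x_1 = 1.8750, f(x_1) = 12.226536, coefficient = 2
x_2 = 2.5000, f(x_2) = 30.456235, coefficient = 2
x_3 = 3.1250, f(x_3) = 71.124672, coefficient = 2
x_4 = 3.7500, f(x_4) = 159.454058, coefficient = 1

I ≈ (0.625000/2) × 391.431872 = 122.322460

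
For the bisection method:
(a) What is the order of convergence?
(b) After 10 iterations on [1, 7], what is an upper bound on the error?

(a) Bisection has linear (order 1) convergence; the error is halved each step.

(b) Error bound = (b-a)/2^n = (7 - 1)/2^{10}
    = 6/2^{10}

(a) 1 (linear); (b) error ≤ 5.86e-03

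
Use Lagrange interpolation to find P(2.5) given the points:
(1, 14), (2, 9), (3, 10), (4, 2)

Lagrange interpolation formula:
P(x) = Σ yᵢ × Lᵢ(x)
where Lᵢ(x) = Π_{j≠i} (x - xⱼ)/(xᵢ - xⱼ)

L_0(2.5) = (2.5 - 2)/(1 - 2) × (2.5 - 3)/(1 - 3) × (2.5 - 4)/(1 - 4) = -0.062500
L_1(2.5) = (2.5 - 1)/(2 - 1) × (2.5 - 3)/(2 - 3) × (2.5 - 4)/(2 - 4) = 0.562500
L_2(2.5) = (2.5 - 1)/(3 - 1) × (2.5 - 2)/(3 - 2) × (2.5 - 4)/(3 - 4) = 0.562500
L_3(2.5) = (2.5 - 1)/(4 - 1) × (2.5 - 2)/(4 - 2) × (2.5 - 3)/(4 - 3) = -0.062500

P(2.5) = 14×L_0(2.5) + 9×L_1(2.5) + 10×L_2(2.5) + 2×L_3(2.5)
P(2.5) = 9.687500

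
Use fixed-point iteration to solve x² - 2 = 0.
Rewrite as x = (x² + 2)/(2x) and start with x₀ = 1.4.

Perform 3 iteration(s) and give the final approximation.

Equation: x² - 2 = 0
Fixed-point form: x = (x² + 2)/(2x)
x₀ = 1.4

x_1 = g(1.400000) = 1.414286
x_2 = g(1.414286) = 1.414214
x_3 = g(1.414214) = 1.414214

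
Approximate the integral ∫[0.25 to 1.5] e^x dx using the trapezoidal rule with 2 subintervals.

f(x) = e^x
a = 0.25, b = 1.5, n = 2
h = (b - a)/n = 0.625000

Trapezoidal rule: (h/2)[f(x₀) + 2f(x₁) + 2f(x₂) + ... + f(xₙ)]

x_0 = 0.2500, f(x_0) = 1.284025, coefficient = 1
x_1 = 0.8750, f(x_1) = 2.398875, coefficient = 2
x_2 = 1.5000, f(x_2) = 4.481689, coefficient = 1

I ≈ (0.625000/2) × 10.563465 = 3.301083
Exact value: 3.197664
Error: 0.103419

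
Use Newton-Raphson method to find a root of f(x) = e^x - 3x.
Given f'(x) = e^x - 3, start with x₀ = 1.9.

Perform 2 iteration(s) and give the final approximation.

f(x) = e^x - 3x
f'(x) = e^x - 3
x₀ = 1.9

Newton-Raphson formula: x_{n+1} = x_n - f(x_n)/f'(x_n)

Iteration 1:
  f(1.900000) = 0.985894
  f'(1.900000) = 3.685894
  x_1 = 1.900000 - 0.985894/3.685894 = 1.632522
Iteration 2:
  f(1.632522) = 0.219198
  f'(1.632522) = 2.116765
  x_2 = 1.632522 - 0.219198/2.116765 = 1.528969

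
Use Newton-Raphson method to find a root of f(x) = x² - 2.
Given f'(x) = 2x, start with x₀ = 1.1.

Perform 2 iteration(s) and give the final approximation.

f(x) = x² - 2
f'(x) = 2x
x₀ = 1.1

Newton-Raphson formula: x_{n+1} = x_n - f(x_n)/f'(x_n)

Iteration 1:
  f(1.100000) = -0.790000
  f'(1.100000) = 2.200000
  x_1 = 1.100000 - (-0.790000)/2.200000 = 1.459091
Iteration 2:
  f(1.459091) = 0.128946
  f'(1.459091) = 2.918182
  x_2 = 1.459091 - 0.128946/2.918182 = 1.414904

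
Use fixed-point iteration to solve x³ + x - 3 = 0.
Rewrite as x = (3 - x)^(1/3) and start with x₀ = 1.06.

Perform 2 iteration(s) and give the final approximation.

Equation: x³ + x - 3 = 0
Fixed-point form: x = (3 - x)^(1/3)
x₀ = 1.06

x_1 = g(1.060000) = 1.247194
x_2 = g(1.247194) = 1.205715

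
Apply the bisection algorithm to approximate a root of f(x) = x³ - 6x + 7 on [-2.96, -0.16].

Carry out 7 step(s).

f(x) = x³ - 6x + 7
Initial interval: [-2.96, -0.16]

Iteration 1:
  c_1 = (-2.960000 + (-0.160000))/2 = -1.560000
  f(c_1) = f(-1.560000) = 12.563584
  f(a) × f(c) < 0, new interval: [-2.960000, -1.560000]
Iteration 2:
  c_2 = (-2.960000 + (-1.560000))/2 = -2.260000
  f(c_2) = f(-2.260000) = 9.016824
  f(a) × f(c) < 0, new interval: [-2.960000, -2.260000]
Iteration 3:
  c_3 = (-2.960000 + (-2.260000))/2 = -2.610000
  f(c_3) = f(-2.610000) = 4.880419
  f(a) × f(c) < 0, new interval: [-2.960000, -2.610000]
Iteration 4:
  c_4 = (-2.960000 + (-2.610000))/2 = -2.785000
  f(c_4) = f(-2.785000) = 2.108913
  f(a) × f(c) < 0, new interval: [-2.960000, -2.785000]
Iteration 5:
  c_5 = (-2.960000 + (-2.785000))/2 = -2.872500
  f(c_5) = f(-2.872500) = 0.533266
  f(a) × f(c) < 0, new interval: [-2.960000, -2.872500]
Iteration 6:
  c_6 = (-2.960000 + (-2.872500))/2 = -2.916250
  f(c_6) = f(-2.916250) = -0.303789
  f(a) × f(c) ≥ 0, new interval: [-2.916250, -2.872500]
Iteration 7:
  c_7 = (-2.916250 + (-2.872500))/2 = -2.894375
  f(c_7) = f(-2.894375) = 0.118894
  f(a) × f(c) < 0, new interval: [-2.916250, -2.894375]

After 7 iteration(s), the approximation is c_7 = -2.894375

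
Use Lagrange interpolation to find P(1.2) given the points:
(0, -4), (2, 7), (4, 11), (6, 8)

Lagrange interpolation formula:
P(x) = Σ yᵢ × Lᵢ(x)
where Lᵢ(x) = Π_{j≠i} (x - xⱼ)/(xᵢ - xⱼ)

L_0(1.2) = (1.2 - 2)/(0 - 2) × (1.2 - 4)/(0 - 4) × (1.2 - 6)/(0 - 6) = 0.224000
L_1(1.2) = (1.2 - 0)/(2 - 0) × (1.2 - 4)/(2 - 4) × (1.2 - 6)/(2 - 6) = 1.008000
L_2(1.2) = (1.2 - 0)/(4 - 0) × (1.2 - 2)/(4 - 2) × (1.2 - 6)/(4 - 6) = -0.288000
L_3(1.2) = (1.2 - 0)/(6 - 0) × (1.2 - 2)/(6 - 2) × (1.2 - 4)/(6 - 4) = 0.056000

P(1.2) = (-4)×L_0(1.2) + 7×L_1(1.2) + 11×L_2(1.2) + 8×L_3(1.2)
P(1.2) = 3.440000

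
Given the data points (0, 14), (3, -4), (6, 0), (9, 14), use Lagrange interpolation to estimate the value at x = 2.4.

Lagrange interpolation formula:
P(x) = Σ yᵢ × Lᵢ(x)
where Lᵢ(x) = Π_{j≠i} (x - xⱼ)/(xᵢ - xⱼ)

L_0(2.4) = (2.4 - 3)/(0 - 3) × (2.4 - 6)/(0 - 6) × (2.4 - 9)/(0 - 9) = 0.088000
L_1(2.4) = (2.4 - 0)/(3 - 0) × (2.4 - 6)/(3 - 6) × (2.4 - 9)/(3 - 9) = 1.056000
L_2(2.4) = (2.4 - 0)/(6 - 0) × (2.4 - 3)/(6 - 3) × (2.4 - 9)/(6 - 9) = -0.176000
L_3(2.4) = (2.4 - 0)/(9 - 0) × (2.4 - 3)/(9 - 3) × (2.4 - 6)/(9 - 6) = 0.032000

P(2.4) = 14×L_0(2.4) + (-4)×L_1(2.4) + 0×L_2(2.4) + 14×L_3(2.4)
P(2.4) = -2.544000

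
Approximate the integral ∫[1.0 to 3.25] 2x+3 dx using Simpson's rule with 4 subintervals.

f(x) = 2x+3
a = 1.0, b = 3.25, n = 4
h = (b - a)/n = 0.562500

Simpson's rule: (h/3)[f(x₀) + 4f(x₁) + 2f(x₂) + ... + f(xₙ)]

x_0 = 1.0000, f(x_0) = 5.000000, coefficient = 1
x_1 = 1.5625, f(x_1) = 6.125000, coefficient = 4
x_2 = 2.1250, f(x_2) = 7.250000, coefficient = 2
x_3 = 2.6875, f(x_3) = 8.375000, coefficient = 4
x_4 = 3.2500, f(x_4) = 9.500000, coefficient = 1

I ≈ (0.562500/3) × 87.000000 = 16.312500
Exact value: 16.312500
Error: 0.000000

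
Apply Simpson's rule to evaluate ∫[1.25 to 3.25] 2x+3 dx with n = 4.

f(x) = 2x+3
a = 1.25, b = 3.25, n = 4
h = (b - a)/n = 0.500000

Simpson's rule: (h/3)[f(x₀) + 4f(x₁) + 2f(x₂) + ... + f(xₙ)]

x_0 = 1.2500, f(x_0) = 5.500000, coefficient = 1
x_1 = 1.7500, f(x_1) = 6.500000, coefficient = 4
x_2 = 2.2500, f(x_2) = 7.500000, coefficient = 2
x_3 = 2.7500, f(x_3) = 8.500000, coefficient = 4
x_4 = 3.2500, f(x_4) = 9.500000, coefficient = 1

I ≈ (0.500000/3) × 90.000000 = 15.000000
Exact value: 15.000000
Error: 0.000000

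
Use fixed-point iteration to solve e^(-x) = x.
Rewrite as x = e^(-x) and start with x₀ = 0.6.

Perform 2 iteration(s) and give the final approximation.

Equation: e^(-x) = x
Fixed-point form: x = e^(-x)
x₀ = 0.6

x_1 = g(0.600000) = 0.548812
x_2 = g(0.548812) = 0.577636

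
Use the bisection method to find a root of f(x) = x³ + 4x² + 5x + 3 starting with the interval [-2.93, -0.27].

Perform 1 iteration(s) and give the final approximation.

f(x) = x³ + 4x² + 5x + 3
Initial interval: [-2.93, -0.27]

Iteration 1:
  c_1 = (-2.930000 + (-0.270000))/2 = -1.600000
  f(c_1) = f(-1.600000) = 1.144000
  f(a) × f(c) < 0, new interval: [-2.930000, -1.600000]

After 1 iteration(s), the approximation is c_1 = -1.600000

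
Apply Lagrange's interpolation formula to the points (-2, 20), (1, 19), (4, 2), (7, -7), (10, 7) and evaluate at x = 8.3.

Lagrange interpolation formula:
P(x) = Σ yᵢ × Lᵢ(x)
where Lᵢ(x) = Π_{j≠i} (x - xⱼ)/(xᵢ - xⱼ)

L_0(8.3) = (8.3 - 1)/(-2 - 1) × (8.3 - 4)/(-2 - 4) × (8.3 - 7)/(-2 - 7) × (8.3 - 10)/(-2 - 10) = -0.035685
L_1(8.3) = (8.3 - (-2))/(1 - (-2)) × (8.3 - 4)/(1 - 4) × (8.3 - 7)/(1 - 7) × (8.3 - 10)/(1 - 10) = 0.201401
L_2(8.3) = (8.3 - (-2))/(4 - (-2)) × (8.3 - 1)/(4 - 1) × (8.3 - 7)/(4 - 7) × (8.3 - 10)/(4 - 10) = -0.512870
L_3(8.3) = (8.3 - (-2))/(7 - (-2)) × (8.3 - 1)/(7 - 1) × (8.3 - 4)/(7 - 4) × (8.3 - 10)/(7 - 10) = 1.130944
L_4(8.3) = (8.3 - (-2))/(10 - (-2)) × (8.3 - 1)/(10 - 1) × (8.3 - 4)/(10 - 4) × (8.3 - 7)/(10 - 7) = 0.216210

P(8.3) = 20×L_0(8.3) + 19×L_1(8.3) + 2×L_2(8.3) + (-7)×L_3(8.3) + 7×L_4(8.3)
P(8.3) = -4.315963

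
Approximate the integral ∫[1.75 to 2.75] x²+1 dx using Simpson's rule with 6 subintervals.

f(x) = x²+1
a = 1.75, b = 2.75, n = 6
h = (b - a)/n = 0.166667

Simpson's rule: (h/3)[f(x₀) + 4f(x₁) + 2f(x₂) + ... + f(xₙ)]

x_0 = 1.7500, f(x_0) = 4.062500, coefficient = 1
x_1 = 1.9167, f(x_1) = 4.673611, coefficient = 4
x_2 = 2.0833, f(x_2) = 5.340278, coefficient = 2
x_3 = 2.2500, f(x_3) = 6.062500, coefficient = 4
x_4 = 2.4167, f(x_4) = 6.840278, coefficient = 2
x_5 = 2.5833, f(x_5) = 7.673611, coefficient = 4
x_6 = 2.7500, f(x_6) = 8.562500, coefficient = 1

I ≈ (0.166667/3) × 110.625000 = 6.145833
Exact value: 6.145833
Error: 0.000000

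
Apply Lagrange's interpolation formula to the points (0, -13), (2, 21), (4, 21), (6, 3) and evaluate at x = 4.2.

Lagrange interpolation formula:
P(x) = Σ yᵢ × Lᵢ(x)
where Lᵢ(x) = Π_{j≠i} (x - xⱼ)/(xᵢ - xⱼ)

L_0(4.2) = (4.2 - 2)/(0 - 2) × (4.2 - 4)/(0 - 4) × (4.2 - 6)/(0 - 6) = 0.016500
L_1(4.2) = (4.2 - 0)/(2 - 0) × (4.2 - 4)/(2 - 4) × (4.2 - 6)/(2 - 6) = -0.094500
L_2(4.2) = (4.2 - 0)/(4 - 0) × (4.2 - 2)/(4 - 2) × (4.2 - 6)/(4 - 6) = 1.039500
L_3(4.2) = (4.2 - 0)/(6 - 0) × (4.2 - 2)/(6 - 2) × (4.2 - 4)/(6 - 4) = 0.038500

P(4.2) = (-13)×L_0(4.2) + 21×L_1(4.2) + 21×L_2(4.2) + 3×L_3(4.2)
P(4.2) = 19.746000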